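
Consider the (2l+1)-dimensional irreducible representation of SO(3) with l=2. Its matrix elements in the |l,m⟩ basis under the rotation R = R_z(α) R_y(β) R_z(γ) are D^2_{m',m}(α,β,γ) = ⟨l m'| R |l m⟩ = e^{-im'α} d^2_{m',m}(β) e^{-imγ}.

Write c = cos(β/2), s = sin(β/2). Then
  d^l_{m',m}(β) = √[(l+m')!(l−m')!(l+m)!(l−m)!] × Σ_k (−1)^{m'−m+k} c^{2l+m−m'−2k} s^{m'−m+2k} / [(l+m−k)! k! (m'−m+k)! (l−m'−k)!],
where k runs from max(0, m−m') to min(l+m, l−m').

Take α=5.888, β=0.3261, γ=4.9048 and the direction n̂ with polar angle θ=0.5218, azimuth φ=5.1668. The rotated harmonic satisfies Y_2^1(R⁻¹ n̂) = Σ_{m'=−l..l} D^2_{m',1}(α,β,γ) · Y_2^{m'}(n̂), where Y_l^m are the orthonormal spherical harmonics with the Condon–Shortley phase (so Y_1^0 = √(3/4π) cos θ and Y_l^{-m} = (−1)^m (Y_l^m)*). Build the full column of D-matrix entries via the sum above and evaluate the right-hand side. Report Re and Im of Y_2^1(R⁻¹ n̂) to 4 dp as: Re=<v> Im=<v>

Re=-0.2456 Im=-0.0091

Need the full column D^2_{m',1} for m'=−2..2 at α=5.888, β=0.3261, γ=4.9048.
cos(β/2)=0.986737, sin(β/2)=0.162329
d^2_{-2,1}: single k=3 term ⇒ +0.008441;  D = +0.007024+0.004683i
d^2_{-1,1}: k∈[2..3] ⇒ +0.076969 -0.000694 = +0.076274;  D = +0.042284+0.063481i
d^2_{0,1}: k∈[1..2] ⇒ +0.382010 -0.010339 = +0.371671;  D = +0.071073+0.364812i
d^2_{1,1}: k∈[0..1] ⇒ +0.947993 -0.076969 = +0.871025;  D = -0.175414+0.853179i
d^2_{2,1}: single k=0 term ⇒ -0.311910;  D = +0.175592-0.257789i
Y_2^{m'}(θ=0.5218,φ=5.1668) and Σ D·Y over m':
  (+0.0070+0.0047i)·(-0.0590+0.0757i)  (+0.0423+0.0635i)·(+0.1465+0.2999i)  (+0.0711+0.3648i)·(+0.3957+0.0000i)  (-0.1754+0.8532i)·(-0.1465+0.2999i)  (+0.1756-0.2578i)·(-0.0590-0.0757i)
Y_2^1(R⁻¹ n̂) = -0.245569-0.009114i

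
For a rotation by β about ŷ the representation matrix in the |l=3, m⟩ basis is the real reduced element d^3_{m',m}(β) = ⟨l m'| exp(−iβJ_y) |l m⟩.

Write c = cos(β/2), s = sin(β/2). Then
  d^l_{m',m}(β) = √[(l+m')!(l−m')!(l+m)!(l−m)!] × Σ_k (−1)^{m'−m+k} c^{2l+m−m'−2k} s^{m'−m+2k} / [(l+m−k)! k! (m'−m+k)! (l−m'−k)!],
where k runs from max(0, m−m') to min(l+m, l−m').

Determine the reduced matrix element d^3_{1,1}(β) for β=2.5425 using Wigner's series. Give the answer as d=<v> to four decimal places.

d^3_{1,1}(β=2.5425) via Wigner's sum:
With c≡cos(β/2)=0.295087 and s≡sin(β/2)=0.955470, N=[24·2·24·2]^{1/2}=48.000000
The bounds max(0,m−m')=0 and min(l+m,l−m')=2 give 3 terms
  k=0: (−1)^0·48.0000/(48)·0.2951^6·0.9555^0 = +0.000660
  k=1: (−1)^1·48.0000/(6)·0.2951^4·0.9555^2 = -0.055376
  k=2: (−1)^2·48.0000/(8)·0.2951^2·0.9555^4 = +0.435431
d^3_{1,1}(2.5425) = +0.000660 -0.055376 +0.435431 = +0.380715

d=0.3807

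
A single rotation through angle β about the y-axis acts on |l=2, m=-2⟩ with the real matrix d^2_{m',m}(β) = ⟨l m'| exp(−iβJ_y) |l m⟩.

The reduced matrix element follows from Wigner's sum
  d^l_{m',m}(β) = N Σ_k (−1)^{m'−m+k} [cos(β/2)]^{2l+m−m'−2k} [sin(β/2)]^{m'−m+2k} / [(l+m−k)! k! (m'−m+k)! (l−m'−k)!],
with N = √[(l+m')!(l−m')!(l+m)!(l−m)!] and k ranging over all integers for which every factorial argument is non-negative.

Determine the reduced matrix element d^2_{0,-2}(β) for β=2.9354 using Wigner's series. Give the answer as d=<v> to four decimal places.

d=0.0257

d^2_{0,-2}(β=2.9354) via Wigner's sum:
c=cos(2.9354/2)=0.102914, s=sin(2.9354/2)=0.994690; N=√[2·2·1·24]=9.797959
k∈{0} keeps every argument non-negative
  k=0: (−1)^2·9.7980/(4)·0.1029^2·0.9947^2 = +0.025668
d^2_{0,-2}(2.9354) = +0.025668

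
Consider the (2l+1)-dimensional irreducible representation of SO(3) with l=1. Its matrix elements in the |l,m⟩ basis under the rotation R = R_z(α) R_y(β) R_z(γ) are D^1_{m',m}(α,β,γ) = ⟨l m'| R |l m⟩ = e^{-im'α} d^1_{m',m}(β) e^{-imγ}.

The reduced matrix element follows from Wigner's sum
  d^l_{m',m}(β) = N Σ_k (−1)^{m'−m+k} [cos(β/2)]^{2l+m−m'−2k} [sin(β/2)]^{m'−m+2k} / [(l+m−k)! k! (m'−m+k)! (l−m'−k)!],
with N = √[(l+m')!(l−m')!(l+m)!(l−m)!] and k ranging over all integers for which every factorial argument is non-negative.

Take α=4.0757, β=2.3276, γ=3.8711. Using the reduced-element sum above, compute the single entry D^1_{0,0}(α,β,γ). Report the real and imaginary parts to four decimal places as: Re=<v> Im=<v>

Re=-0.6866 Im=0.0000

Split into d^1_{0,0}(β=2.3276) × two z-phases.
Half-angle: c=0.395853, s=0.918314. N=√(1·1·1·1)=1.000000
k∈{0,1} keeps every argument non-negative
  k=0: (−1)^0·1.0000/(1)·0.3959^2·0.9183^0 = +0.156699
  k=1: (−1)^1·1.0000/(1)·0.3959^0·0.9183^2 = -0.843301
d^1_{0,0}(2.3276) = +0.156699 -0.843301 = -0.686601
D = (+1.000000+0.000000i)·(-0.686601)·(+1.000000+0.000000i) = -0.686601+0.000000i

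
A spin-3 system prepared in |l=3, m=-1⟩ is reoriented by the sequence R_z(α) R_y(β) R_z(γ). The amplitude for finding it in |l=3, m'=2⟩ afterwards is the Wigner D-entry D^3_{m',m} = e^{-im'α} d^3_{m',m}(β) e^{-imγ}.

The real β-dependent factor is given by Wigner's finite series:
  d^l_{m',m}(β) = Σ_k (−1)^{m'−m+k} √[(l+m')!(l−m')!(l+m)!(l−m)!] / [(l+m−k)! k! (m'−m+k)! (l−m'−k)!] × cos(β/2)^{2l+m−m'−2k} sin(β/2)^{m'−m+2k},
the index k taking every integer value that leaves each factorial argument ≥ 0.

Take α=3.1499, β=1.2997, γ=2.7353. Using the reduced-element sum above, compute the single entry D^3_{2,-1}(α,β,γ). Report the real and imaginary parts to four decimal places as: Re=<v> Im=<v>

Split into d^3_{2,-1}(β=1.2997) × two z-phases.
c=cos(1.2997/2)=0.796175, s=sin(1.2997/2)=0.605067; N=√[120·1·2·24]=75.894664
Admissible k: 0..1 (factorial args all ≥0)
  k=0: (−1)^3·75.8947/(12)·0.7962^3·0.6051^3 = -0.707075
  k=1: (−1)^4·75.8947/(24)·0.7962^1·0.6051^5 = +0.204186
d^3_{2,-1}(1.2997) = -0.707075 +0.204186 = -0.502889
D = (+0.999862-0.016614i)·(-0.502889)·(-0.918592+0.395207i) = +0.458584-0.206392i

Re=0.4586 Im=-0.2064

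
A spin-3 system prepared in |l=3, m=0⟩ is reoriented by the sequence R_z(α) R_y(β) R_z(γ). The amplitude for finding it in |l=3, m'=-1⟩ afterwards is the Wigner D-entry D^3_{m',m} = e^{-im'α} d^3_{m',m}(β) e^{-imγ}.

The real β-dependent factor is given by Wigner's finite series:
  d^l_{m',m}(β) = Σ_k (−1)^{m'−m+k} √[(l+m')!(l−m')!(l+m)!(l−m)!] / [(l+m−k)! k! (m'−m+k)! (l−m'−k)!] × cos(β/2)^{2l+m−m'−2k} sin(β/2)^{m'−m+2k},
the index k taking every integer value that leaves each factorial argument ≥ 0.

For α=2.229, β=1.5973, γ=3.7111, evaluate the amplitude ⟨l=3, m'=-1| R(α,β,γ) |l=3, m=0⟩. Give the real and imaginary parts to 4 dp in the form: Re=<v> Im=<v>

Re=0.2638 Im=-0.3412

First d^3_{-1,0}(β=1.5973), then the phase factors e^{-i(-1)α} and e^{-i(0)γ}:
c=cos(1.5973/2)=0.697675, s=sin(1.5973/2)=0.716415; N=√[2·24·6·6]=41.569219
k∈{1,2,3} keeps every argument non-negative
  k=1: (−1)^0·41.5692/(12)·0.6977^5·0.7164^1 = +0.410223
  k=2: (−1)^1·41.5692/(4)·0.6977^3·0.7164^3 = -1.297670
  k=3: (−1)^2·41.5692/(12)·0.6977^1·0.7164^5 = +0.456107
d^3_{-1,0}(1.5973) = +0.410223 -1.297670 +0.456107 = -0.431341
D = (-0.611697+0.791092i)·(-0.431341)·(+1.000000+0.000000i) = +0.263850-0.341230i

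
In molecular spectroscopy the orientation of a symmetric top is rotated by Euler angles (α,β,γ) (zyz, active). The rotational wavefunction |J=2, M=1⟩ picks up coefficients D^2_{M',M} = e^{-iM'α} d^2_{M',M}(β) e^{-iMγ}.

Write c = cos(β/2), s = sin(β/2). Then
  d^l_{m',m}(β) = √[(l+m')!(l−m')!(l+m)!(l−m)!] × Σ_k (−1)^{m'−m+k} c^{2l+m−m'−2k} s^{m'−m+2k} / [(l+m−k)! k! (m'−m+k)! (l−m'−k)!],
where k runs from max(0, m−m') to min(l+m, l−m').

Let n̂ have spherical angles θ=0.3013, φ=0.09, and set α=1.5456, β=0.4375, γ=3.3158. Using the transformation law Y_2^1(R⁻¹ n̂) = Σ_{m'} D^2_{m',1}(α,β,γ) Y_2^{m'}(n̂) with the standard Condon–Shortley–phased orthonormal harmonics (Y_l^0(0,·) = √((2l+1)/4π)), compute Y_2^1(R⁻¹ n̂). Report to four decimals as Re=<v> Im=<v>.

Need the full column D^2_{m',1} for m'=−2..2 at α=1.5456, β=0.4375, γ=3.3158.
cos(β/2)=0.976169, sin(β/2)=0.217010
d^2_{-2,1}: single k=3 term ⇒ +0.019952;  D = +0.019451-0.004444i
d^2_{-1,1}: k∈[2..3] ⇒ +0.134626 -0.002218 = +0.132408;  D = -0.026228-0.129785i
d^2_{0,1}: k∈[1..2] ⇒ +0.494459 -0.024436 = +0.470022;  D = -0.462908+0.081468i
d^2_{1,1}: k∈[0..1] ⇒ +0.908031 -0.134626 = +0.773405;  D = +0.114820+0.764835i
d^2_{2,1}: single k=0 term ⇒ -0.403724;  D = -0.400633+0.049859i
Y_2^{m'}(θ=0.3013,φ=0.09) and Σ D·Y over m':
  (+0.0195-0.0044i)·(+0.0335-0.0061i)  (-0.0262-0.1298i)·(+0.2180-0.0197i)  (-0.4629+0.0815i)·(+0.5475+0.0000i)  (+0.1148+0.7648i)·(-0.2180-0.0197i)  (-0.4006+0.0499i)·(+0.0335+0.0061i)
Y_2^1(R⁻¹ n̂) = -0.284769-0.153252i

Re=-0.2848 Im=-0.1533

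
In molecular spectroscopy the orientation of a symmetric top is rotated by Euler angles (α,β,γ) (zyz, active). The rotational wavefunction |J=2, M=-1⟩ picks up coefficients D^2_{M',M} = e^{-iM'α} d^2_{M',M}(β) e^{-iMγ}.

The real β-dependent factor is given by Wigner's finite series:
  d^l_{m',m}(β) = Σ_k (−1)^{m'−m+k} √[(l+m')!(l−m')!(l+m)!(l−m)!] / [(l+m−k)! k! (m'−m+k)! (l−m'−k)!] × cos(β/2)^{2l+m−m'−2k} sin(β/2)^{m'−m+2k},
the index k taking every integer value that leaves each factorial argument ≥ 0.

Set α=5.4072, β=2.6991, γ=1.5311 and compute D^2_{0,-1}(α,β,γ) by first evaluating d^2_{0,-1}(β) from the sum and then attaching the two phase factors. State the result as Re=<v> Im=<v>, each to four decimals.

First d^2_{0,-1}(β=2.6991), then the phase factors e^{-i(0)α} and e^{-i(-1)γ}:
c=cos(2.6991/2)=0.219446, s=sin(2.6991/2)=0.975625; N=√[2·2·1·6]=4.898979
k∈{0,1} keeps every argument non-negative
  k=0: (−1)^1·4.8990/(2)·0.2194^3·0.9756^1 = -0.025255
  k=1: (−1)^2·4.8990/(2)·0.2194^1·0.9756^3 = +0.499173
d^2_{0,-1}(2.6991) = -0.025255 +0.499173 = +0.473919
Attach z-rotation phases: D = e^{-i(0)(5.4072)}·(+0.473919)·e^{-i(-1)(1.5311)} = +0.018808+0.473545i

Re=0.0188 Im=0.4735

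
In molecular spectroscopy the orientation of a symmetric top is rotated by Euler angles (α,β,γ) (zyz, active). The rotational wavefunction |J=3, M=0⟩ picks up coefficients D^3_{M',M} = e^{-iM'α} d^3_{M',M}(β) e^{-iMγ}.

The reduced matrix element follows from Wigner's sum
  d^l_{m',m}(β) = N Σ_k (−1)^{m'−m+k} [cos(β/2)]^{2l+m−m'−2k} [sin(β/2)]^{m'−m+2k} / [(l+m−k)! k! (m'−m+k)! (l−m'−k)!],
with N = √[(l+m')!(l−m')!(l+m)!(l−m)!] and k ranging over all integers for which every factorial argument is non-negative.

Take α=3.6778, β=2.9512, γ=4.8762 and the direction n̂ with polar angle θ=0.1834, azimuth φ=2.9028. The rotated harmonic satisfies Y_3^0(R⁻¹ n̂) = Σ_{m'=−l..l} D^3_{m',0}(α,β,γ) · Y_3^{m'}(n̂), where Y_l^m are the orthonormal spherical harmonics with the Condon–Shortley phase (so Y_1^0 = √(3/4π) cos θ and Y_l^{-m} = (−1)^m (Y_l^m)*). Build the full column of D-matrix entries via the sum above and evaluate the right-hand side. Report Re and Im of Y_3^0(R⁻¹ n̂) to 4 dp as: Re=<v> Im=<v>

Need the full column D^3_{m',0} for m'=−3..3 at α=3.6778, β=2.9512, γ=4.8762.
cos(β/2)=0.095053, sin(β/2)=0.995472
d^3_{-3,0}: single k=3 term ⇒ +0.003789;  D = +0.000143-0.003786i
d^3_{-2,0}: k∈[2..3] ⇒ +0.000443 -0.048597 = -0.048153;  D = -0.023018-0.042296i
d^3_{-1,0}: k∈[1..3] ⇒ +0.000027 -0.008804 +0.321885 = +0.313107;  D = -0.269163-0.159960i
d^3_{0,0}: k∈[0..3] ⇒ +0.000001 -0.000728 +0.079852 -0.973139 = -0.894014;  D = -0.894014+0.000000i
d^3_{1,0}: k∈[0..2] ⇒ -0.000027 +0.008804 -0.321885 = -0.313107;  D = +0.269163-0.159960i
d^3_{2,0}: k∈[0..1] ⇒ +0.000443 -0.048597 = -0.048153;  D = -0.023018+0.042296i
d^3_{3,0}: single k=0 term ⇒ -0.003789;  D = -0.000143-0.003786i
Y_3^{m'}(θ=0.1834,φ=2.9028) and Σ D·Y over m':
  (+0.0001-0.0038i)·(-0.0019-0.0017i)  (-0.0230-0.0423i)·(+0.0297+0.0154i)  (-0.2692-0.1600i)·(-0.2195-0.0534i)  (-0.8940+0.0000i)·(+0.6728+0.0000i)  (+0.2692-0.1600i)·(+0.2195-0.0534i)  (-0.0230+0.0423i)·(+0.0297-0.0154i)  (-0.0001-0.0038i)·(+0.0019-0.0017i)
Y_3^0(R⁻¹ n̂) = -0.500500-0.000000i

Re=-0.5005 Im=0.0000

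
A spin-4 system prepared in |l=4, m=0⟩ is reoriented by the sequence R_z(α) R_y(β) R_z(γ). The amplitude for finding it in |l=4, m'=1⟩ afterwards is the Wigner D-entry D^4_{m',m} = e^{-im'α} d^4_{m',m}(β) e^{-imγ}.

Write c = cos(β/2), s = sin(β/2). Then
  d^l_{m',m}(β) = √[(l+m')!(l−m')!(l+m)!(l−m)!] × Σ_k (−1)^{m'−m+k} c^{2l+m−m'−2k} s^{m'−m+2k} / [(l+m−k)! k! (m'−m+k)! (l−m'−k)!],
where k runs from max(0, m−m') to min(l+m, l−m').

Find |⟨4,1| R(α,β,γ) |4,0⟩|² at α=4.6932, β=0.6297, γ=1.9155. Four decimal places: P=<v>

P=0.1750

Split into d^4_{1,0}(β=0.6297) × two z-phases.
With c≡cos(β/2)=0.950843 and s≡sin(β/2)=0.309674, N=[120·6·24·24]^{1/2}=643.987578
k∈{0,1,2,3} keeps every argument non-negative
  k=0: (−1)^1·643.9876/(144)·0.9508^7·0.3097^1 = -0.973152
  k=1: (−1)^2·643.9876/(24)·0.9508^5·0.3097^3 = +0.619332
  k=2: (−1)^3·643.9876/(24)·0.9508^3·0.3097^5 = -0.065692
  k=3: (−1)^4·643.9876/(144)·0.9508^1·0.3097^7 = +0.001161
d^4_{1,0}(0.6297) = -0.973152 +0.619332 -0.065692 +0.001161 = -0.418351
|D^4_{1,0}|² = |d^4_{1,0}(β)|² = (-0.418351)² = 0.175018 (the z-rotation phases have unit modulus)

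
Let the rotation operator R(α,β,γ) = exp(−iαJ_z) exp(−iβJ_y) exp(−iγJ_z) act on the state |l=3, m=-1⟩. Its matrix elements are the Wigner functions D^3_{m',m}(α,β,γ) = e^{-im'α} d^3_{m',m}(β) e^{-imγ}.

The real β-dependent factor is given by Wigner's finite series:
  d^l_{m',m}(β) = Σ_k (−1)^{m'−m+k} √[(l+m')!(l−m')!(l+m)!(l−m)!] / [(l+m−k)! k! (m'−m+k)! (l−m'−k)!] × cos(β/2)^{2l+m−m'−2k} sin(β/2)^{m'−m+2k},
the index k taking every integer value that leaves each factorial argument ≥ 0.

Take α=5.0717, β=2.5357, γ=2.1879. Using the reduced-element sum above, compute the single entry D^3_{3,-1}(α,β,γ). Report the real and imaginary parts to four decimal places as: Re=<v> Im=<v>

Re=0.2562 Im=-0.1272

D^3_{3,-1}(5.0717,2.5357,2.1879) = e^{-i·3·5.0717}·d^3_{3,-1}(2.5357)·e^{-i·-1·2.1879}. Compute d first:
With c≡cos(β/2)=0.298334 and s≡sin(β/2)=0.954462, N=[720·1·2·24]^{1/2}=185.903201
k: max(0,(-1)−(3))=0 … min(3+(-1),3−(3))=0
  k=0: (−1)^4·185.9032/(48)·0.2983^2·0.9545^4 = +0.286078
d^3_{3,-1}(2.5357) = +0.286078
Attach z-rotation phases: D = e^{-i(3)(5.0717)}·(+0.286078)·e^{-i(-1)(2.1879)} = +0.256235-0.127216i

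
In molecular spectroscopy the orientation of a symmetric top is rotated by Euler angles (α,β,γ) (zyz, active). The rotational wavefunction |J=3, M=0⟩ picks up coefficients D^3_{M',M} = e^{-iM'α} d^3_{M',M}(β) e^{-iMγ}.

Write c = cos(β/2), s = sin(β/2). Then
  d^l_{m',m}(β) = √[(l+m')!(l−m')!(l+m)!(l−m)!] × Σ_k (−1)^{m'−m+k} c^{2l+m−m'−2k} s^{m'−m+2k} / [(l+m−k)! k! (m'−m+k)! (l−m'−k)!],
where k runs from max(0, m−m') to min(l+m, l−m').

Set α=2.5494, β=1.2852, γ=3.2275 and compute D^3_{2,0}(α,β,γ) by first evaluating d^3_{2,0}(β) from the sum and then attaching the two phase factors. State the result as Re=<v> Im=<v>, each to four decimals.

Split into d^3_{2,0}(β=1.2852) × two z-phases.
Half-angle: c=0.800540, s=0.599279. N=√(120·1·6·6)=65.726707
k: max(0,(0)−(2))=0 … min(3+(0),3−(2))=1
  k=0: (−1)^2·65.7267/(12)·0.8005^4·0.5993^2 = +0.807889
  k=1: (−1)^3·65.7267/(12)·0.8005^2·0.5993^4 = -0.452734
d^3_{2,0}(1.2852) = +0.807889 -0.452734 = +0.355155
D = (+0.376866+0.926268i)·(+0.355155)·(+1.000000+0.000000i) = +0.133846+0.328968i

Re=0.1338 Im=0.3290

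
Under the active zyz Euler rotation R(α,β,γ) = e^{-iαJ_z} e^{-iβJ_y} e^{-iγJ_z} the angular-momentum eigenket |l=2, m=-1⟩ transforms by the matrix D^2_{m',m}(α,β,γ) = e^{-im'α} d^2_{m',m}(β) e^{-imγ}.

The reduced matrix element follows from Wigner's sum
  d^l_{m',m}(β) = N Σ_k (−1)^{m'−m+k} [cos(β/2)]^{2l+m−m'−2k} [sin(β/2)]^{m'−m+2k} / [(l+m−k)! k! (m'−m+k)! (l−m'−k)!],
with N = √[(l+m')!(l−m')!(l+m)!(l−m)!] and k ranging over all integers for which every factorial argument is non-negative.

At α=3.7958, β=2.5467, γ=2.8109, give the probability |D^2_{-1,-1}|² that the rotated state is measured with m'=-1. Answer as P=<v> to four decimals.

P=0.0521

First d^2_{-1,-1}(β=2.5467), then the phase factors e^{-i(-1)α} and e^{-i(-1)γ}:
c=cos(2.5467/2)=0.293080, s=sin(2.5467/2)=0.956088; N=√[1·6·1·6]=6.000000
k: max(0,(-1)−(-1))=0 … min(2+(-1),2−(-1))=1
  k=0: (−1)^0·6.0000/(6)·0.2931^4·0.9561^0 = +0.007378
  k=1: (−1)^1·6.0000/(2)·0.2931^2·0.9561^2 = -0.235553
d^2_{-1,-1}(2.5467) = +0.007378 -0.235553 = -0.228175
|D^2_{-1,-1}|² = |d^2_{-1,-1}(β)|² = (-0.228175)² = 0.052064 (the z-rotation phases have unit modulus)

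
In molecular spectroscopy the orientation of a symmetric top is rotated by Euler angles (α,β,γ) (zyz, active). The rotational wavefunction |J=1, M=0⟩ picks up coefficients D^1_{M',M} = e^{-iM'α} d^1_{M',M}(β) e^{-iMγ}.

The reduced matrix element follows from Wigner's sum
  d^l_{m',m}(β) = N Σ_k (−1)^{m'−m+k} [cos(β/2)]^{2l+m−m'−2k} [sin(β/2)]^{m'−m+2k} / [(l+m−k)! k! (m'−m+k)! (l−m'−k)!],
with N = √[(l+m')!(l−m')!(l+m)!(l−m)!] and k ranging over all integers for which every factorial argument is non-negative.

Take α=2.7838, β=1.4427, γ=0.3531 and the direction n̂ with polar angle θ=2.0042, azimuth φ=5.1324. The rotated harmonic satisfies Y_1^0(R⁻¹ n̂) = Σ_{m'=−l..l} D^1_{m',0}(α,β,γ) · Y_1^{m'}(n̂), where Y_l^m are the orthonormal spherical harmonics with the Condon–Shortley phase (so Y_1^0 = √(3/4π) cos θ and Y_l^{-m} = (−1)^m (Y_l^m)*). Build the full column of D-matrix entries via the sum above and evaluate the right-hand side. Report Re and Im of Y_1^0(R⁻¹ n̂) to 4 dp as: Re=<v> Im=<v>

Need the full column D^1_{m',0} for m'=−1..1 at α=2.7838, β=1.4427, γ=0.3531.
cos(β/2)=0.750915, sin(β/2)=0.660399
d^1_{-1,0}: single k=1 term ⇒ +0.701313;  D = -0.656901+0.245605i
d^1_{0,0}: k∈[0..1] ⇒ +0.563873 -0.436127 = +0.127746;  D = +0.127746+0.000000i
d^1_{1,0}: single k=0 term ⇒ -0.701313;  D = +0.656901+0.245605i
Y_1^{m'}(θ=2.0042,φ=5.1324) and Σ D·Y over m':
  (-0.6569+0.2456i)·(+0.1279+0.2863i)  (+0.1277+0.0000i)·(-0.2052+0.0000i)  (+0.6569+0.2456i)·(-0.1279+0.2863i)
Y_1^0(R⁻¹ n̂) = -0.334824+0.000000i

Re=-0.3348 Im=0.0000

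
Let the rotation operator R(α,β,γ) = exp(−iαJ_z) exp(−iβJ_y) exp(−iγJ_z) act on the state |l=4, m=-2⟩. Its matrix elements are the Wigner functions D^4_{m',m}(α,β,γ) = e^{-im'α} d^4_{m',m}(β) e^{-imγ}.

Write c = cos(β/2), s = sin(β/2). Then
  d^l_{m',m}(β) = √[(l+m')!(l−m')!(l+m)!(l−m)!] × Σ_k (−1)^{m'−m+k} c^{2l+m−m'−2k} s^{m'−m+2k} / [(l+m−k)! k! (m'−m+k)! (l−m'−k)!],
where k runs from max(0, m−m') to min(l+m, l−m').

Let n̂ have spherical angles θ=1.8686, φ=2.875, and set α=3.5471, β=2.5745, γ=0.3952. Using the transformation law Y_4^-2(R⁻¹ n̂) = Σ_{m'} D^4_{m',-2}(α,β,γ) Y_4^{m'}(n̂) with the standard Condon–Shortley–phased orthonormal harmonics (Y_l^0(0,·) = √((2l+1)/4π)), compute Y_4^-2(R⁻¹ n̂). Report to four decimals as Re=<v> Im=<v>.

Need the full column D^4_{m',-2} for m'=−4..4 at α=3.5471, β=2.5745, γ=0.3952.
cos(β/2)=0.279762, sin(β/2)=0.960069
d^4_{-4,-2}: single k=2 term ⇒ +0.002338;  D = -0.001744+0.001558i
d^4_{-3,-2}: k∈[1..2] ⇒ +0.000482 -0.017023 = -0.016541;  D = -0.006988+0.014993i
d^4_{-2,-2}: k∈[0..2] ⇒ +0.000038 -0.005303 +0.078065 = +0.072800;  D = -0.002229+0.072766i
d^4_{-1,-2}: k∈[0..2] ⇒ -0.000546 +0.032171 -0.252578 = -0.220953;  D = +0.080906+0.205608i
d^4_{0,-2}: k∈[0..2] ⇒ +0.004192 -0.131661 +0.581453 = +0.453985;  D = +0.319406+0.322617i
d^4_{1,-2}: k∈[0..2] ⇒ -0.021447 +0.378866 -0.892367 = -0.534947;  D = +0.495810+0.200851i
d^4_{2,-2}: k∈[0..2] ⇒ +0.078065 -0.735486 +0.721807 = +0.064385;  D = +0.064372-0.001327i
d^4_{3,-2}: k∈[0..1] ⇒ -0.200477 +0.786994 = +0.586516;  D = -0.534067+0.242432i
d^4_{4,-2}: single k=0 term ⇒ +0.324319;  D = +0.218485-0.239682i
Y_4^{m'}(θ=1.8686,φ=2.875) and Σ D·Y over m':
  (-0.0017+0.0016i)·(+0.1786+0.3236i)  (-0.0070+0.0150i)·(+0.2236+0.2301i)  (-0.0022+0.0728i)·(-0.1046-0.0617i)  (+0.0809+0.2056i)·(-0.3069-0.0838i)  (+0.3194+0.3226i)·(+0.0716+0.0000i)  (+0.4958+0.2009i)·(+0.3069-0.0838i)  (+0.0644-0.0013i)·(-0.1046+0.0617i)  (-0.5341+0.2424i)·(-0.2236+0.2301i)  (+0.2185-0.2397i)·(+0.1786-0.3236i)
Y_4^-2(R⁻¹ n̂) = +0.201606-0.319235i

Re=0.2016 Im=-0.3192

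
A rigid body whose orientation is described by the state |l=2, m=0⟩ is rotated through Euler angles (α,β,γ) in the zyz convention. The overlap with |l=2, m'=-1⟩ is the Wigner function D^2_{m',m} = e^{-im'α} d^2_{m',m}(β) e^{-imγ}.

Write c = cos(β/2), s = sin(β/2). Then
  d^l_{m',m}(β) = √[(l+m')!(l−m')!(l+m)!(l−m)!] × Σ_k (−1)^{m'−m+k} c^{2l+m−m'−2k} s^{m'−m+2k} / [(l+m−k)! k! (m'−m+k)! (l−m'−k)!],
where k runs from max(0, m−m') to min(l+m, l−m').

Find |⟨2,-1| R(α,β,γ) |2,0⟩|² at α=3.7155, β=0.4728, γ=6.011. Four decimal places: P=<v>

P=0.2466

First d^2_{-1,0}(β=0.4728), then the phase factors e^{-i(-1)α} and e^{-i(0)γ}:
c=cos(0.4728/2)=0.972187, s=sin(0.4728/2)=0.234204; N=√[1·6·2·2]=4.898979
k∈{1,2} keeps every argument non-negative
  k=1: (−1)^0·4.8990/(2)·0.9722^3·0.2342^1 = +0.527133
  k=2: (−1)^1·4.8990/(2)·0.9722^1·0.2342^3 = -0.030592
d^2_{-1,0}(0.4728) = +0.527133 -0.030592 = +0.496541
|D^2_{-1,0}|² = |d^2_{-1,0}(β)|² = (+0.496541)² = 0.246553 (the z-rotation phases have unit modulus)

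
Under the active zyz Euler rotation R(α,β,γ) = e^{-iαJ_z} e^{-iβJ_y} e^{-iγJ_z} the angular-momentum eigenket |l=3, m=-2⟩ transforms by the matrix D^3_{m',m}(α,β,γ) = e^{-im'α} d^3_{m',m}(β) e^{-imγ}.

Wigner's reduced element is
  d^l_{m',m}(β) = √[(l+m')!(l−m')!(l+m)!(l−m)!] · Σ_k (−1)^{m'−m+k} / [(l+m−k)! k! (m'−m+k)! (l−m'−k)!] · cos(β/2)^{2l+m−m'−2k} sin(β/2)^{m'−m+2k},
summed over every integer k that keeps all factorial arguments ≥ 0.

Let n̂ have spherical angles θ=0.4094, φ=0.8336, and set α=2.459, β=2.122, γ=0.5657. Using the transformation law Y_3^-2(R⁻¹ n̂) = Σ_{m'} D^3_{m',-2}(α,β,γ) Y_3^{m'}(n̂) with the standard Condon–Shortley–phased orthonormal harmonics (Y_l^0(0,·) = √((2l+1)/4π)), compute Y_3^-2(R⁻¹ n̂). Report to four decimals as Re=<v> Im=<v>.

Need the full column D^3_{m',-2} for m'=−3..3 at α=2.459, β=2.122, γ=0.5657.
cos(β/2)=0.487999, sin(β/2)=0.872844
d^3_{-3,-2}: single k=1 term ⇒ +0.059171;  D = -0.036017+0.046946i
d^3_{-2,-2}: k∈[0..1] ⇒ +0.013506 -0.216033 = -0.202528;  D = -0.197018+0.046918i
d^3_{-1,-2}: k∈[0..1] ⇒ -0.076389 +0.488762 = +0.412373;  D = -0.371534-0.178925i
d^3_{0,-2}: k∈[0..1] ⇒ +0.236653 -0.757087 = -0.520434;  D = -0.221389-0.470998i
d^3_{1,-2}: k∈[0..1] ⇒ -0.488762 +0.781812 = +0.293049;  D = +0.070568-0.284426i
d^3_{2,-2}: k∈[0..1] ⇒ +0.691123 -0.442201 = +0.248922;  D = -0.198912+0.149653i
d^3_{3,-2}: single k=0 term ⇒ -0.605589;  D = -0.605161-0.022756i
Y_3^{m'}(θ=0.4094,φ=0.8336) and Σ D·Y over m':
  (-0.0360+0.0469i)·(-0.0211-0.0157i)  (-0.1970+0.0469i)·(-0.0143-0.1479i)  (-0.3715-0.1789i)·(+0.2774-0.3055i)  (-0.2214-0.4710i)·(+0.4135+0.0000i)  (+0.0706-0.2844i)·(-0.2774-0.3055i)  (-0.1989+0.1497i)·(-0.0143+0.1479i)  (-0.6052-0.0228i)·(+0.0211-0.0157i)
Y_3^-2(R⁻¹ n̂) = -0.376888-0.067996i

Re=-0.3769 Im=-0.0680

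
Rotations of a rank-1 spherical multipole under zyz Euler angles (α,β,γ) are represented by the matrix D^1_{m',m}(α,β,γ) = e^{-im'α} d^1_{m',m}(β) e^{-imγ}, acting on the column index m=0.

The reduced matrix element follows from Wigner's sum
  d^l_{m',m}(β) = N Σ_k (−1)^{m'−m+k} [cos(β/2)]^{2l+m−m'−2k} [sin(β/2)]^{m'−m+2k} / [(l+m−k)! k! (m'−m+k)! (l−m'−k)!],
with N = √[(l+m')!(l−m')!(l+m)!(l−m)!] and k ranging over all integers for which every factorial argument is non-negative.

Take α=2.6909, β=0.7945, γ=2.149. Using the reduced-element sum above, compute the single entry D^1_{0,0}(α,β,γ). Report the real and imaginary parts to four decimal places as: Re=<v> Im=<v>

Re=0.7006 Im=0.0000

D^1_{0,0}(2.6909,0.7945,2.149) = e^{-i·0·2.6909}·d^1_{0,0}(0.7945)·e^{-i·0·2.149}. Compute d first:
Half-angle: c=0.922128, s=0.386884. N=√(1·1·1·1)=1.000000
Admissible k: 0..1 (factorial args all ≥0)
  k=0: (−1)^0·1.0000/(1)·0.9221^2·0.3869^0 = +0.850321
  k=1: (−1)^1·1.0000/(1)·0.9221^0·0.3869^2 = -0.149679
d^1_{0,0}(0.7945) = +0.850321 -0.149679 = +0.700642
D = (+1.000000+0.000000i)·(+0.700642)·(+1.000000+0.000000i) = +0.700642+0.000000i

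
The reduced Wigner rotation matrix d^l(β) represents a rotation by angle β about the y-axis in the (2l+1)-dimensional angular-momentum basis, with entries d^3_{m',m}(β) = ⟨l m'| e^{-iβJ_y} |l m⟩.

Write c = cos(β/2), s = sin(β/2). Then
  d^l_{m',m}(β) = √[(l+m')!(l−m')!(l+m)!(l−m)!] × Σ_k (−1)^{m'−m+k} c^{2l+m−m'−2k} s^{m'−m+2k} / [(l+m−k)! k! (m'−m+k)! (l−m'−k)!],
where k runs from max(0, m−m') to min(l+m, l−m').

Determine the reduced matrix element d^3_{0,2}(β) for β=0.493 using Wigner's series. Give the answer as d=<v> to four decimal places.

d^3_{0,2}(β=0.493) via Wigner's sum:
c=cos(0.493/2)=0.969772, s=sin(0.493/2)=0.244011; N=√[6·6·120·1]=65.726707
k: max(0,(2)−(0))=2 … min(3+(2),3−(0))=3
  k=2: (−1)^0·65.7267/(12)·0.9698^4·0.2440^2 = +0.288443
  k=3: (−1)^1·65.7267/(12)·0.9698^2·0.2440^4 = -0.018262
d^3_{0,2}(0.493) = +0.288443 -0.018262 = +0.270181

d=0.2702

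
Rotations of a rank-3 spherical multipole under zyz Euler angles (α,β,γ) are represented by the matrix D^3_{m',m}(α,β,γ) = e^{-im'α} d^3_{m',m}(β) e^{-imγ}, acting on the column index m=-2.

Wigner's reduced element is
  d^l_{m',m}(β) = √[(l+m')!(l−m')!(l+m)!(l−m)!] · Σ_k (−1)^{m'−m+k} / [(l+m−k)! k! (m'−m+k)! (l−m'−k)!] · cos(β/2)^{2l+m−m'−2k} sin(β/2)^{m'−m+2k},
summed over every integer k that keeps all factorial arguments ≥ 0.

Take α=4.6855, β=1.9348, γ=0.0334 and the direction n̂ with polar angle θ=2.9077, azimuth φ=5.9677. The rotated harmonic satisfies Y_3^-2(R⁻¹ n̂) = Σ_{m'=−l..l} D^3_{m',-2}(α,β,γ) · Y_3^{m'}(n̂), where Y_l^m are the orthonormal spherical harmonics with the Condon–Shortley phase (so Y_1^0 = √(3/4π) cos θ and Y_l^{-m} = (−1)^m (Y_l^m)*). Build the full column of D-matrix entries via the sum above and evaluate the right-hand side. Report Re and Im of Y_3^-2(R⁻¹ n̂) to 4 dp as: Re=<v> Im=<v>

Need the full column D^3_{m',-2} for m'=−3..3 at α=4.6855, β=1.9348, γ=0.0334.
cos(β/2)=0.567442, sin(β/2)=0.823413
d^3_{-3,-2}: single k=1 term ⇒ +0.118659;  D = +0.001645+0.118648i
d^3_{-2,-2}: k∈[0..1] ⇒ +0.033383 -0.351473 = -0.318090;  D = +0.318063+0.004142i
d^3_{-1,-2}: k∈[0..1] ⇒ -0.153189 +0.645132 = +0.491943;  D = +0.019629-0.491552i
d^3_{0,-2}: k∈[0..1] ⇒ +0.385020 -0.810728 = -0.425708;  D = -0.424759-0.028416i
d^3_{1,-2}: k∈[0..1] ⇒ -0.645132 +0.679220 = +0.034088;  D = -0.003189+0.033939i
d^3_{2,-2}: k∈[0..1] ⇒ +0.740090 -0.311678 = +0.428412;  D = -0.425301-0.051532i
d^3_{3,-2}: single k=0 term ⇒ -0.526122;  D = -0.077305+0.520412i
Y_3^{m'}(θ=2.9077,φ=5.9677) and Σ D·Y over m':
  (+0.0016+0.1186i)·(+0.0030+0.0042i)  (+0.3181+0.0041i)·(-0.0431-0.0315i)  (+0.0196-0.4916i)·(+0.2657+0.0867i)  (-0.4248-0.0284i)·(-0.6285+0.0000i)  (-0.0032+0.0339i)·(-0.2657+0.0867i)  (-0.4253-0.0515i)·(-0.0431+0.0315i)  (-0.0773+0.5204i)·(-0.0030+0.0042i)
Y_3^-2(R⁻¹ n̂) = +0.316646-0.143249i

Re=0.3166 Im=-0.1432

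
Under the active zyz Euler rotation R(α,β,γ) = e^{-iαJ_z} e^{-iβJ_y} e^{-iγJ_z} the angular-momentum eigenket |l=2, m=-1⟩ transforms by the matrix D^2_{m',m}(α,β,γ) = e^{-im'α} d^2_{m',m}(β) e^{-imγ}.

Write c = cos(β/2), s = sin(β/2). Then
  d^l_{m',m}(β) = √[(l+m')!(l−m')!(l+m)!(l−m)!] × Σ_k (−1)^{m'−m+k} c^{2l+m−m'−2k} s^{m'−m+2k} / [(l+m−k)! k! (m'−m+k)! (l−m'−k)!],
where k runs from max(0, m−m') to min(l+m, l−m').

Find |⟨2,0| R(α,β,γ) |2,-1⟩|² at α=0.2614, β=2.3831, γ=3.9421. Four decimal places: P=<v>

P=0.3739

First d^2_{0,-1}(β=2.3831), then the phase factors e^{-i(0)α} and e^{-i(-1)γ}:
c=cos(2.3831/2)=0.370220, s=sin(2.3831/2)=0.928944; N=√[2·2·1·6]=4.898979
The bounds max(0,m−m')=0 and min(l+m,l−m')=1 give 2 terms
  k=0: (−1)^1·4.8990/(2)·0.3702^3·0.9289^1 = -0.115464
  k=1: (−1)^2·4.8990/(2)·0.3702^1·0.9289^3 = +0.726950
d^2_{0,-1}(2.3831) = -0.115464 +0.726950 = +0.611486
|D^2_{0,-1}|² = |d^2_{0,-1}(β)|² = (+0.611486)² = 0.373915 (the z-rotation phases have unit modulus)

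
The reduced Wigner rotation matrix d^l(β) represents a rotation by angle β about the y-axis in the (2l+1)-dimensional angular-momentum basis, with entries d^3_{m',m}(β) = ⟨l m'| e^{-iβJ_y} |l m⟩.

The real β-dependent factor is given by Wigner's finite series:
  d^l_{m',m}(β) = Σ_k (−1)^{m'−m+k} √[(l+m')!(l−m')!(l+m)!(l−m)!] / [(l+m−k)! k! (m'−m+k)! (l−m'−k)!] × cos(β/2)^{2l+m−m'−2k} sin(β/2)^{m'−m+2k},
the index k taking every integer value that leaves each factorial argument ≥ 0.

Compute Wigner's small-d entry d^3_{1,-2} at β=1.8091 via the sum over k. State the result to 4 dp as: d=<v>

d=-0.1386

d^3_{1,-2}(β=1.8091) via Wigner's sum:
With c≡cos(β/2)=0.618039 and s≡sin(β/2)=0.786147, N=[24·2·1·120]^{1/2}=75.894664
k∈{0,1} keeps every argument non-negative
  k=0: (−1)^3·75.8947/(12)·0.6180^3·0.7861^3 = -0.725421
  k=1: (−1)^4·75.8947/(24)·0.6180^1·0.7861^5 = +0.586861
d^3_{1,-2}(1.8091) = -0.725421 +0.586861 = -0.138560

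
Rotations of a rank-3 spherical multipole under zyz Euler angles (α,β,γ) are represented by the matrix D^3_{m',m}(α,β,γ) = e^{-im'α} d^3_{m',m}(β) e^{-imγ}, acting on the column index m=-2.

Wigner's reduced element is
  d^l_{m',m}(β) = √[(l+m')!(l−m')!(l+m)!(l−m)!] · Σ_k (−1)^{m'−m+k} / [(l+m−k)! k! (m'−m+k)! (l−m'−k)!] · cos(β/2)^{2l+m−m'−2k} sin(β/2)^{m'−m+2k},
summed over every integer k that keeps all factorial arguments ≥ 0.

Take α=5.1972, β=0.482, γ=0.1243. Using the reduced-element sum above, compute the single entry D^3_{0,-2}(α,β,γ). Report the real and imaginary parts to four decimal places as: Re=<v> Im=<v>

First d^3_{0,-2}(β=0.482), then the phase factors e^{-i(0)α} and e^{-i(-2)γ}:
With c≡cos(β/2)=0.971100 and s≡sin(β/2)=0.238674, N=[6·6·1·120]^{1/2}=65.726707
The bounds max(0,m−m')=0 and min(l+m,l−m')=1 give 2 terms
  k=0: (−1)^2·65.7267/(12)·0.9711^4·0.2387^2 = +0.277476
  k=1: (−1)^3·65.7267/(12)·0.9711^2·0.2387^4 = -0.016761
d^3_{0,-2}(0.482) = +0.277476 -0.016761 = +0.260715
Phases: e^{-i·(0)·5.1972}=+1.000000+0.000000i, e^{-i·(-2)·0.1243}=+0.969258+0.246047i ⇒ D=+0.252700+0.064148i

Re=0.2527 Im=0.0641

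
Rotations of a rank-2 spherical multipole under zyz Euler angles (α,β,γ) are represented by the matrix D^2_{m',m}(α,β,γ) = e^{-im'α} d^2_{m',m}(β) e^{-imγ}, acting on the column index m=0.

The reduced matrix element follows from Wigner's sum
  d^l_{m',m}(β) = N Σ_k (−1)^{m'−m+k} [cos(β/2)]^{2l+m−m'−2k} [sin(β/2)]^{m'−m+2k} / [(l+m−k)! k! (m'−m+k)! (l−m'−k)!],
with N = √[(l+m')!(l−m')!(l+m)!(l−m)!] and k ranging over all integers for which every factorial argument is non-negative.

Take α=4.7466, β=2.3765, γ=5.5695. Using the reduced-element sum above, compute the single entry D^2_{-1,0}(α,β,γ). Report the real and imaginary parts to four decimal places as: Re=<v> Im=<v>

D^2_{-1,0}(4.7466,2.3765,5.5695) = e^{-i·-1·4.7466}·d^2_{-1,0}(2.3765)·e^{-i·0·5.5695}. Compute d first:
With c≡cos(β/2)=0.373284 and s≡sin(β/2)=0.927717, N=[1·6·2·2]^{1/2}=4.898979
k: max(0,(0)−(-1))=1 … min(2+(0),2−(-1))=2
  k=1: (−1)^0·4.8990/(2)·0.3733^3·0.9277^1 = +0.118198
  k=2: (−1)^1·4.8990/(2)·0.3733^1·0.9277^3 = -0.730065
d^2_{-1,0}(2.3765) = +0.118198 -0.730065 = -0.611868
Phases: e^{-i·(-1)·4.7466}=+0.034204-0.999415i, e^{-i·(0)·5.5695}=+1.000000+0.000000i ⇒ D=-0.020929+0.611509i

Re=-0.0209 Im=0.6115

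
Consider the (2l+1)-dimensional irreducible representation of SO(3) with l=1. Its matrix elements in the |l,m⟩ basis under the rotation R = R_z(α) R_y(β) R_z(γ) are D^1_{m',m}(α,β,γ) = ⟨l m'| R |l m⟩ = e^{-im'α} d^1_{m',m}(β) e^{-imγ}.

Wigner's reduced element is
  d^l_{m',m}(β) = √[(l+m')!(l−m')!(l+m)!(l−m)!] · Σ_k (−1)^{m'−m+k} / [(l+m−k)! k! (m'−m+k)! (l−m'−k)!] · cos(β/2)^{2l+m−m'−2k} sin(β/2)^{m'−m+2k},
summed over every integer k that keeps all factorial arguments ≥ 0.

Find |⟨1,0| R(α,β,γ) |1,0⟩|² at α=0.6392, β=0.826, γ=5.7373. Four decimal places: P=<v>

P=0.4594

First d^1_{0,0}(β=0.826), then the phase factors e^{-i(0)α} and e^{-i(0)γ}:
c=cos(0.826/2)=0.915921, s=sin(0.826/2)=0.401359; N=√[1·1·1·1]=1.000000
k∈{0,1} keeps every argument non-negative
  k=0: (−1)^0·1.0000/(1)·0.9159^2·0.4014^0 = +0.838911
  k=1: (−1)^1·1.0000/(1)·0.9159^0·0.4014^2 = -0.161089
d^1_{0,0}(0.826) = +0.838911 -0.161089 = +0.677822
|D^1_{0,0}|² = |d^1_{0,0}(β)|² = (+0.677822)² = 0.459443 (the z-rotation phases have unit modulus)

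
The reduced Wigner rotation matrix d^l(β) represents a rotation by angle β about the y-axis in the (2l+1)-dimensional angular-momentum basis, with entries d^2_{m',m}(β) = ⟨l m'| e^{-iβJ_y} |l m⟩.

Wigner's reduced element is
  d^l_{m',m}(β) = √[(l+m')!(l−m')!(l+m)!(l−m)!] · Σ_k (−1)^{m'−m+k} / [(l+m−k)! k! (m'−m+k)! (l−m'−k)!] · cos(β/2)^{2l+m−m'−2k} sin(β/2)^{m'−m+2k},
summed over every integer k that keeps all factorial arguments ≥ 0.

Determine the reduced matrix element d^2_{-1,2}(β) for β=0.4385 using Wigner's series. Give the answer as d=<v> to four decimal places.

d=0.0201

d^2_{-1,2}(β=0.4385) via Wigner's sum:
Half-angle: c=0.976061, s=0.217498. N=√(1·6·24·1)=12.000000
k: max(0,(2)−(-1))=3 … min(2+(2),2−(-1))=3
  k=3: (−1)^0·12.0000/(6)·0.9761^1·0.2175^3 = +0.020085
d^2_{-1,2}(0.4385) = +0.020085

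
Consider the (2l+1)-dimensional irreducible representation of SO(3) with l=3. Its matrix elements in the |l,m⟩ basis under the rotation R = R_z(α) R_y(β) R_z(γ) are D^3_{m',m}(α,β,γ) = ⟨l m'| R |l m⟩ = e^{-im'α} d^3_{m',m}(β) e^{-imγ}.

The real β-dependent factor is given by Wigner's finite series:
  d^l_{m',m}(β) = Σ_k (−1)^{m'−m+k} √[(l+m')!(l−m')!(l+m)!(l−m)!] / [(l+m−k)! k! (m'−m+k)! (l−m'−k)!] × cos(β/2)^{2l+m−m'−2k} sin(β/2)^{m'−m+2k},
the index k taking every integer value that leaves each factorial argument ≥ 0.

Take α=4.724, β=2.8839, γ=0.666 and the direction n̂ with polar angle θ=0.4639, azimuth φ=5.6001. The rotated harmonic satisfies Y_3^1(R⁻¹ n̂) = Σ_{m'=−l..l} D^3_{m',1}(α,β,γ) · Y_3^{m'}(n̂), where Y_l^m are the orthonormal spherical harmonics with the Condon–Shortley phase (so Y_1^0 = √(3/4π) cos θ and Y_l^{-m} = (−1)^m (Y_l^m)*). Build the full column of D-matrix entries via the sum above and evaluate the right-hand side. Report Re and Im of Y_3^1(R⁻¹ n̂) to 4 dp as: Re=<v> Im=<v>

Need the full column D^3_{m',1} for m'=−3..3 at α=4.724, β=2.8839, γ=0.666.
cos(β/2)=0.128490, sin(β/2)=0.991711
d^3_{-3,1}: single k=4 term ⇒ +0.061848;  D = +0.036496+0.049932i
d^3_{-2,1}: k∈[3..4] ⇒ +0.013086 -0.389758 = -0.376672;  D = +0.301501-0.225785i
d^3_{-1,1}: k∈[2..4] ⇒ +0.001608 -0.127753 +0.951284 = +0.825140;  D = -0.502242-0.654683i
d^3_{0,1}: k∈[1..3] ⇒ +0.000120 -0.021502 +0.426958 = +0.405577;  D = +0.318905-0.250584i
d^3_{1,1}: k∈[0..2] ⇒ +0.000005 -0.002145 +0.095814 = +0.093674;  D = +0.058728+0.072979i
d^3_{2,1}: k∈[0..1] ⇒ -0.000110 +0.013086 = +0.012976;  D = -0.010014+0.008252i
d^3_{3,1}: single k=0 term ⇒ +0.001038;  D = -0.000670-0.000794i
Y_3^{m'}(θ=0.4639,φ=5.6001) and Σ D·Y over m':
  (+0.0365+0.0499i)·(-0.0172+0.0332i)  (+0.3015-0.2258i)·(+0.0372+0.1792i)  (-0.5022-0.6547i)·(+0.3364+0.2737i)  (+0.3189-0.2506i)·(+0.3334+0.0000i)  (+0.0587+0.0730i)·(-0.3364+0.2737i)  (-0.0100+0.0083i)·(+0.0372-0.1792i)  (-0.0007-0.0008i)·(+0.0172+0.0332i)
Y_3^1(R⁻¹ n̂) = +0.127359-0.401664i

Re=0.1274 Im=-0.4017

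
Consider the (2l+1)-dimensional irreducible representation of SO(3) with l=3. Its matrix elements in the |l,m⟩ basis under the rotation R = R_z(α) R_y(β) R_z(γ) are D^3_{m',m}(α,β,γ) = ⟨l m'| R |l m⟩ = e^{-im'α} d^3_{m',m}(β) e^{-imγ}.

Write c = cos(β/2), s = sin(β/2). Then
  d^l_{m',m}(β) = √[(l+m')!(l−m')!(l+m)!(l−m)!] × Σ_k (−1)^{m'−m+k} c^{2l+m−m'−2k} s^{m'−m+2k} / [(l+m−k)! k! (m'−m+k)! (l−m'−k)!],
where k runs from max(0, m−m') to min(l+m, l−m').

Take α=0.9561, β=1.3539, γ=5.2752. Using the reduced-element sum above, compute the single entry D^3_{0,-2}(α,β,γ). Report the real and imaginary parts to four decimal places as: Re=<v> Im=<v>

Re=-0.1210 Im=-0.2536

D^3_{0,-2}(0.9561,1.3539,5.2752) = e^{-i·0·0.9561}·d^3_{0,-2}(1.3539)·e^{-i·-2·5.2752}. Compute d first:
Half-angle: c=0.779487, s=0.626419. N=√(6·6·1·120)=65.726707
The bounds max(0,m−m')=0 and min(l+m,l−m')=1 give 2 terms
  k=0: (−1)^2·65.7267/(12)·0.7795^4·0.6264^2 = +0.793460
  k=1: (−1)^3·65.7267/(12)·0.7795^2·0.6264^4 = -0.512432
d^3_{0,-2}(1.3539) = +0.793460 -0.512432 = +0.281028
Attach z-rotation phases: D = e^{-i(0)(0.9561)}·(+0.281028)·e^{-i(-2)(5.2752)} = -0.121015-0.253638i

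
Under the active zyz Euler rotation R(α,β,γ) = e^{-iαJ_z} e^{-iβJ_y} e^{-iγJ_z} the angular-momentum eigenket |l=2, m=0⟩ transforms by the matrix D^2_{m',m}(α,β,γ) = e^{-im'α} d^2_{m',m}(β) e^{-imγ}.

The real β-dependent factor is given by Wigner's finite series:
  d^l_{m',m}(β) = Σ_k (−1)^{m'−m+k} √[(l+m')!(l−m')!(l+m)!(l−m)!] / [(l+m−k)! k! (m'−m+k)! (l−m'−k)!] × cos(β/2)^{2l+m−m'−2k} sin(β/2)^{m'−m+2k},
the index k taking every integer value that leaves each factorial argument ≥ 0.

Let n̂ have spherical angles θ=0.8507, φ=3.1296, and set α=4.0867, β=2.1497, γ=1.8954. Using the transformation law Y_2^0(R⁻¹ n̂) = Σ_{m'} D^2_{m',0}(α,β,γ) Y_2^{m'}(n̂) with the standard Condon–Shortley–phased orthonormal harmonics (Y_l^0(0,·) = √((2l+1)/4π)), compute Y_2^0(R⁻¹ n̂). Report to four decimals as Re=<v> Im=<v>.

Re=-0.3154 Im=0.0000

Need the full column D^2_{m',0} for m'=−2..2 at α=4.0867, β=2.1497, γ=1.8954.
cos(β/2)=0.475864, sin(β/2)=0.879519
d^2_{-2,0}: single k=2 term ⇒ +0.429074;  D = -0.134735+0.407370i
d^2_{-1,0}: k∈[1..2] ⇒ +0.232151 -0.793038 = -0.560887;  D = +0.328487+0.454633i
d^2_{0,0}: k∈[0..2] ⇒ +0.051278 -0.700674 +0.598385 = -0.051012;  D = -0.051012+0.000000i
d^2_{1,0}: k∈[0..1] ⇒ -0.232151 +0.793038 = +0.560887;  D = -0.328487+0.454633i
d^2_{2,0}: single k=0 term ⇒ +0.429074;  D = -0.134735-0.407370i
Y_2^{m'}(θ=0.8507,φ=3.1296) and Σ D·Y over m':
  (-0.1347+0.4074i)·(+0.2182+0.0052i)  (+0.3285+0.4546i)·(-0.3830-0.0046i)  (-0.0510+0.0000i)·(+0.0961+0.0000i)  (-0.3285+0.4546i)·(+0.3830-0.0046i)  (-0.1347-0.4074i)·(+0.2182-0.0052i)
Y_2^0(R⁻¹ n̂) = -0.315389+0.000000i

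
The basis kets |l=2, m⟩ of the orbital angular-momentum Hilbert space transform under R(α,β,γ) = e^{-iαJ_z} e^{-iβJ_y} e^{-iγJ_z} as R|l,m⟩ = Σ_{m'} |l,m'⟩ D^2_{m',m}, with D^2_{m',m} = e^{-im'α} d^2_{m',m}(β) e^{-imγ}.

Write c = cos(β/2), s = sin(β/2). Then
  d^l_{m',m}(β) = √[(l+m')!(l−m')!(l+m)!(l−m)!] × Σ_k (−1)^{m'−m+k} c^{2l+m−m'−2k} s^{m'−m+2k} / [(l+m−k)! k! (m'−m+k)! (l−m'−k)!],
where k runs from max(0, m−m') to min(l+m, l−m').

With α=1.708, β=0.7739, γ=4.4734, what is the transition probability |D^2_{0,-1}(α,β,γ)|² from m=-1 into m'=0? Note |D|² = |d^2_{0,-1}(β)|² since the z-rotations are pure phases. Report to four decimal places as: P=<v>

Split into d^2_{0,-1}(β=0.7739) × two z-phases.
With c≡cos(β/2)=0.926064 and s≡sin(β/2)=0.377366, N=[2·2·1·6]^{1/2}=4.898979
k∈{0,1} keeps every argument non-negative
  k=0: (−1)^1·4.8990/(2)·0.9261^3·0.3774^1 = -0.734111
  k=1: (−1)^2·4.8990/(2)·0.9261^1·0.3774^3 = +0.121900
d^2_{0,-1}(0.7739) = -0.734111 +0.121900 = -0.612211
|D^2_{0,-1}|² = |d^2_{0,-1}(β)|² = (-0.612211)² = 0.374802 (the z-rotation phases have unit modulus)

P=0.3748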